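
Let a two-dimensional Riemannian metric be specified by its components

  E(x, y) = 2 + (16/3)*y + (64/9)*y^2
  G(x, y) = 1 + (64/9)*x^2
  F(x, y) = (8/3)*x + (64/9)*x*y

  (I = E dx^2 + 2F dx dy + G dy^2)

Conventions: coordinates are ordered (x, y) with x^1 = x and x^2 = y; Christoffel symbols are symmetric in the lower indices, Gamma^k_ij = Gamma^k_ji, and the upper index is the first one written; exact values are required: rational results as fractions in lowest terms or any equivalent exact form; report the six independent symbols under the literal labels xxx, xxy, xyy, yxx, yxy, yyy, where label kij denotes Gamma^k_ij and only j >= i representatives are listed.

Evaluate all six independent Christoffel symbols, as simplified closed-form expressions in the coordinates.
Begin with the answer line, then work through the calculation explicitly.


Answer: Gamma_xxx = 0, Gamma_xxy = (32*y + 12)/(32*x^2 + 32*y^2 + 24*y + 9), Gamma_xyy = 0, Gamma_yxx = 0, Gamma_yxy = 32*x/(32*x^2 + 32*y^2 + 24*y + 9), Gamma_yyy = 0

E = 2 + (16/3)*y + (64/9)*y^2; F = (8/3)*x + (64/9)*x*y; G = 1 + (64/9)*x^2
Gamma^k_ij = (1/2) g^{kl} (d_i g_jl + d_j g_il - d_l g_ij), with g^inv = (1/(EG-F^2)) [[G, -F], [-F, E]]
first partials: E_x = 0, E_y = 16/3 + (128/9)*y, F_x = 8/3 + (64/9)*y, F_y = (64/9)*x, G_x = (128/9)*x, G_y = 0
D = EG - F^2 = 2 + (16/3)*y + (64/9)*y^2 + (64/9)*x^2
expanded: Gamma^x_xx = (G E_x - 2F F_x + F E_y)/(2D), Gamma^x_xy = (G E_y - F G_x)/(2D), Gamma^x_yy = (2G F_y - G G_x - F G_y)/(2D), Gamma^y_xx = (2E F_x - E E_y - F E_x)/(2D), Gamma^y_xy = (E G_x - F E_y)/(2D), Gamma^y_yy = (E G_y - 2F F_y + F G_x)/(2D); substitute and cancel common factors


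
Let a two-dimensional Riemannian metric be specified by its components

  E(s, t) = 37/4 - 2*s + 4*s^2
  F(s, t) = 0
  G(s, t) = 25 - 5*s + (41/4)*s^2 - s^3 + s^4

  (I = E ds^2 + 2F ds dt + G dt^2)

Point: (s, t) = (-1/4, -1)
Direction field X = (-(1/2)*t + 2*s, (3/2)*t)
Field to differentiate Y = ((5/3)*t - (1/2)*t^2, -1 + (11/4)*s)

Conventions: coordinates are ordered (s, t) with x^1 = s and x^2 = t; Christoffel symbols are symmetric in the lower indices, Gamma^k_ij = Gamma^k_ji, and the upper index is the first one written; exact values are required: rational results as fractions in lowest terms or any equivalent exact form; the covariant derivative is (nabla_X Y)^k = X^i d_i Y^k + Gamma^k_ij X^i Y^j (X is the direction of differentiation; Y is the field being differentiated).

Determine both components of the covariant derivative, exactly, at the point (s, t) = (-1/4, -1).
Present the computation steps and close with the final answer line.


E = 10, F = 0, G = 6889/256 at the point
E_s = -4, E_t = 0, F_s = 0, F_t = 0, G_s = -83/8, G_t = 0
EG - F^2 = 34445/128;  g^inv = (128/34445) * [[6889/256, 0], [0, 10]]
first-kind symbols [ij,l] = (1/2)(d_i g_jl + d_j g_il - d_l g_ij): [ss,s] = E_s/2 = -2, [ss,t] = F_s - E_t/2 = 0, [st,s] = E_t/2 = 0, [st,t] = G_s/2 = -83/16, [tt,s] = F_t - G_s/2 = 83/16, [tt,t] = G_t/2 = 0
Gamma^s_ij = (G*[ij,s] - F*[ij,t])/(EG - F^2), Gamma^t_ij = (E*[ij,t] - F*[ij,s])/(EG - F^2)
Gamma_sss = -1/5, Gamma_sst = 0, Gamma_stt = 83/160, Gamma_tss = 0, Gamma_tst = -16/83, Gamma_ttt = 0
X = (0, -3/2), Y = (-13/6, -27/16) at the point

Answer: (nabla_X Y)^s = -13757/5120, (nabla_X Y)^t = -52/83


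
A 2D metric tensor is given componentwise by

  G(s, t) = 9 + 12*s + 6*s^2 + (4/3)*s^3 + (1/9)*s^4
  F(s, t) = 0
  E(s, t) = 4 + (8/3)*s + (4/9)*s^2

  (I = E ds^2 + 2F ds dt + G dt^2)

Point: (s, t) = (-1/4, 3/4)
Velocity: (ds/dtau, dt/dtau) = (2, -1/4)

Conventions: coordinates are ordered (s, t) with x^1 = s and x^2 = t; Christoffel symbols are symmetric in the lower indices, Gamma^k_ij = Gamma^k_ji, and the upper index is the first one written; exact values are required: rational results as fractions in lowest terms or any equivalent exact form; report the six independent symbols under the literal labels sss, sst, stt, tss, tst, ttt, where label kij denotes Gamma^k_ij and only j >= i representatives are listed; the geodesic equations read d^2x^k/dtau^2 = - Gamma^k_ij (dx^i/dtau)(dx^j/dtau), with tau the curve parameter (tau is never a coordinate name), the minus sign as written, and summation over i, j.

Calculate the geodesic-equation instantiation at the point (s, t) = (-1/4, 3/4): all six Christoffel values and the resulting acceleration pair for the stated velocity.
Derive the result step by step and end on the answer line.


E = 121/36, F = 0, G = 14641/2304 at the point
E_s = 22/9, E_t = 0, F_s = 0, F_t = 0, G_s = 1331/144, G_t = 0
EG - F^2 = 1771561/82944;  g^inv = (82944/1771561) * [[14641/2304, 0], [0, 121/36]]
first-kind symbols [ij,l] = (1/2)(d_i g_jl + d_j g_il - d_l g_ij): [ss,s] = E_s/2 = 11/9, [ss,t] = F_s - E_t/2 = 0, [st,s] = E_t/2 = 0, [st,t] = G_s/2 = 1331/288, [tt,s] = F_t - G_s/2 = -1331/288, [tt,t] = G_t/2 = 0
Gamma^s_ij = (G*[ij,s] - F*[ij,t])/(EG - F^2), Gamma^t_ij = (E*[ij,t] - F*[ij,s])/(EG - F^2)
Gamma_sss = 4/11, Gamma_sst = 0, Gamma_stt = -11/8, Gamma_tss = 0, Gamma_tst = 8/11, Gamma_ttt = 0
d^2s/dtau^2 = -(Gamma_sss*(2)^2 + 2*Gamma_sst*(2)*(-1/4) + Gamma_stt*(-1/4)^2) = -1927/1408
d^2t/dtau^2 = -(Gamma_tss*(2)^2 + 2*Gamma_tst*(2)*(-1/4) + Gamma_ttt*(-1/4)^2) = 8/11

Answer: Gamma_sss = 4/11, Gamma_sst = 0, Gamma_stt = -11/8, Gamma_tss = 0, Gamma_tst = 8/11, Gamma_ttt = 0; accelerations (d^2s/dtau^2, d^2t/dtau^2) = (-1927/1408, 8/11)


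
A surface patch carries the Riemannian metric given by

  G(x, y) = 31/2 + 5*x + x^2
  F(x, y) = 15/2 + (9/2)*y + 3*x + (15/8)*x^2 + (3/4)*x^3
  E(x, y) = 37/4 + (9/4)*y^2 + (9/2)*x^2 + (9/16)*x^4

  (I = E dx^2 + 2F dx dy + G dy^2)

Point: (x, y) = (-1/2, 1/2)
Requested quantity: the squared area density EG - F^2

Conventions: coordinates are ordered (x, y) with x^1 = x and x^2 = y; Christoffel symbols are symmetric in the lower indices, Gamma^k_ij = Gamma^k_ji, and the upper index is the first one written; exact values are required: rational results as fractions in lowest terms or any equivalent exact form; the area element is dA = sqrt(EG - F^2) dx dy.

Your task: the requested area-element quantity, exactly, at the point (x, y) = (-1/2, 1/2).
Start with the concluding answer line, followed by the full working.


Answer: EG - F^2 = 72701/1024

E = 2809/256, F = 69/8, G = 53/4; EG - F^2 = 72701/1024


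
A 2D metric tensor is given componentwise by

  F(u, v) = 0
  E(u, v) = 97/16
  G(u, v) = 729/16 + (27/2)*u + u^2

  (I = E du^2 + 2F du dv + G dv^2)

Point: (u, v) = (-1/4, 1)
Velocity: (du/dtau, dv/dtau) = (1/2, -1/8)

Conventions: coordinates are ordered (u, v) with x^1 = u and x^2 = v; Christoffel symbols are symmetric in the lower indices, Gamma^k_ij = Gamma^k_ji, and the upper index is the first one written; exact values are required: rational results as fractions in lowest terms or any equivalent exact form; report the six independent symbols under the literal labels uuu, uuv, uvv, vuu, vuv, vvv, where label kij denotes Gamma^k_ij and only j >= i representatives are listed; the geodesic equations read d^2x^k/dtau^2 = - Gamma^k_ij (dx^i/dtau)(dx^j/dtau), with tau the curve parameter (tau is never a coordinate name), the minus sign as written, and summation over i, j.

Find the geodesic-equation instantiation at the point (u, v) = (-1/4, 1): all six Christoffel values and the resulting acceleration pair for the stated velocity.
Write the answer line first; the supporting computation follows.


Answer: Gamma_uuu = 0, Gamma_uuv = 0, Gamma_uvv = -104/97, Gamma_vuu = 0, Gamma_vuv = 2/13, Gamma_vvv = 0; accelerations (d^2u/dtau^2, d^2v/dtau^2) = (13/776, 1/52)

E = 97/16, F = 0, G = 169/4 at the point
E_u = 0, E_v = 0, F_u = 0, F_v = 0, G_u = 13, G_v = 0
EG - F^2 = 16393/64;  g^inv = (64/16393) * [[169/4, 0], [0, 97/16]]
first-kind symbols [ij,l] = (1/2)(d_i g_jl + d_j g_il - d_l g_ij): [uu,u] = E_u/2 = 0, [uu,v] = F_u - E_v/2 = 0, [uv,u] = E_v/2 = 0, [uv,v] = G_u/2 = 13/2, [vv,u] = F_v - G_u/2 = -13/2, [vv,v] = G_v/2 = 0
Gamma^u_ij = (G*[ij,u] - F*[ij,v])/(EG - F^2), Gamma^v_ij = (E*[ij,v] - F*[ij,u])/(EG - F^2)
Gamma_uuu = 0, Gamma_uuv = 0, Gamma_uvv = -104/97, Gamma_vuu = 0, Gamma_vuv = 2/13, Gamma_vvv = 0
d^2u/dtau^2 = -(Gamma_uuu*(1/2)^2 + 2*Gamma_uuv*(1/2)*(-1/8) + Gamma_uvv*(-1/8)^2) = 13/776
d^2v/dtau^2 = -(Gamma_vuu*(1/2)^2 + 2*Gamma_vuv*(1/2)*(-1/8) + Gamma_vvv*(-1/8)^2) = 1/52


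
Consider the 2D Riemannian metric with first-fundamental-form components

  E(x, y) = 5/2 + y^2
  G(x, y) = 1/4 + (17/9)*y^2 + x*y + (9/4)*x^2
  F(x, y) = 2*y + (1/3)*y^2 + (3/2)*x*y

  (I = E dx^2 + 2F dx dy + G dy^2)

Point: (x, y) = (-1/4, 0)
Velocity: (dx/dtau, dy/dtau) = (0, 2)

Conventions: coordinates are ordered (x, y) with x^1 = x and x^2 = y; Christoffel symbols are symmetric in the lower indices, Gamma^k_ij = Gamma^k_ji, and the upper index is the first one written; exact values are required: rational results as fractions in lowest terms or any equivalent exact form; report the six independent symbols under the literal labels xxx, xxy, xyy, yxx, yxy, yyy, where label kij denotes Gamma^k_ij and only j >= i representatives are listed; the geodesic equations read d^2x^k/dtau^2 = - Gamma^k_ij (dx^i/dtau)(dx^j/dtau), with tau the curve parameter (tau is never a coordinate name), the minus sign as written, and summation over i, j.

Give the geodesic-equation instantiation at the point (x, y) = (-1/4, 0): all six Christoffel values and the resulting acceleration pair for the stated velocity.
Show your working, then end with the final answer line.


E = 5/2, F = 0, G = 25/64 at the point
E_x = 0, E_y = 0, F_x = 0, F_y = 13/8, G_x = -9/8, G_y = -1/4
EG - F^2 = 125/128;  g^inv = (128/125) * [[25/64, 0], [0, 5/2]]
first-kind symbols [ij,l] = (1/2)(d_i g_jl + d_j g_il - d_l g_ij): [xx,x] = E_x/2 = 0, [xx,y] = F_x - E_y/2 = 0, [xy,x] = E_y/2 = 0, [xy,y] = G_x/2 = -9/16, [yy,x] = F_y - G_x/2 = 35/16, [yy,y] = G_y/2 = -1/8
Gamma^x_ij = (G*[ij,x] - F*[ij,y])/(EG - F^2), Gamma^y_ij = (E*[ij,y] - F*[ij,x])/(EG - F^2)
Gamma_xxx = 0, Gamma_xxy = 0, Gamma_xyy = 7/8, Gamma_yxx = 0, Gamma_yxy = -36/25, Gamma_yyy = -8/25
d^2x/dtau^2 = -(Gamma_xxx*(0)^2 + 2*Gamma_xxy*(0)*(2) + Gamma_xyy*(2)^2) = -7/2
d^2y/dtau^2 = -(Gamma_yxx*(0)^2 + 2*Gamma_yxy*(0)*(2) + Gamma_yyy*(2)^2) = 32/25

Answer: Gamma_xxx = 0, Gamma_xxy = 0, Gamma_xyy = 7/8, Gamma_yxx = 0, Gamma_yxy = -36/25, Gamma_yyy = -8/25; accelerations (d^2x/dtau^2, d^2y/dtau^2) = (-7/2, 32/25)


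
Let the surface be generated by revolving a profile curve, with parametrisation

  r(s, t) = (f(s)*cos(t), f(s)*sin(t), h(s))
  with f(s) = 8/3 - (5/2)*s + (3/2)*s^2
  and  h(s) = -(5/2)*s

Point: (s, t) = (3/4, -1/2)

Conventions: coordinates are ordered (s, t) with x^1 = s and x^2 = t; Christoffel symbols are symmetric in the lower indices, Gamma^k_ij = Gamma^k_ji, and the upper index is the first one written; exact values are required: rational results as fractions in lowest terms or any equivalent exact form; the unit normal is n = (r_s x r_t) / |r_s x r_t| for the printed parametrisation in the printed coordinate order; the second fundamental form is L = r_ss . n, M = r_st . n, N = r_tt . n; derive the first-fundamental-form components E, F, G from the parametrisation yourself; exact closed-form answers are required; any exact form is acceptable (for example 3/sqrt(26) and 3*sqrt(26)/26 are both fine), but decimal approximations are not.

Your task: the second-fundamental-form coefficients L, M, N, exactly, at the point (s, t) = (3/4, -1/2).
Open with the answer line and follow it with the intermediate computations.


Answer: L = 30*sqrt(101)/101, M = 0, N = -785*sqrt(101)/4848

f = 157/96, f' = -1/4, f'' = 3, h' = -5/2, h'' = 0
E = 101/16, F = 0, G = 24649/9216; answer radicand W^2 = 101/16
unnormalised second-form numerators: l = 15/2, m = 0, n = -785/192; L = l/sqrt(101/16), and similarly M = m/sqrt(W^2), N = n/sqrt(W^2)


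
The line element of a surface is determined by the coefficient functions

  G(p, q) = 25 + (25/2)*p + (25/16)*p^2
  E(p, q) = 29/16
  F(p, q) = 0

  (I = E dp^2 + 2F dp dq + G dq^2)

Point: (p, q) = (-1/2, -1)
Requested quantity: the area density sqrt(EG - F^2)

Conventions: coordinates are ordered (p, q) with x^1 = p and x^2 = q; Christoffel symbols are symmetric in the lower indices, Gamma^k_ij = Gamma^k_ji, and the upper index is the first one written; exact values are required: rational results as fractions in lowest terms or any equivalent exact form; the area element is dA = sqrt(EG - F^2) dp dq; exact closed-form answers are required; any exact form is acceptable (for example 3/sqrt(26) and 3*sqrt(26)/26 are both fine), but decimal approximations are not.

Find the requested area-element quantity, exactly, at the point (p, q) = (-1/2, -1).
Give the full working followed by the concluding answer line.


E = 29/16, F = 0, G = 1225/64; EG - F^2 = 35525/1024

Answer: sqrt(EG - F^2) = 35*sqrt(29)/32


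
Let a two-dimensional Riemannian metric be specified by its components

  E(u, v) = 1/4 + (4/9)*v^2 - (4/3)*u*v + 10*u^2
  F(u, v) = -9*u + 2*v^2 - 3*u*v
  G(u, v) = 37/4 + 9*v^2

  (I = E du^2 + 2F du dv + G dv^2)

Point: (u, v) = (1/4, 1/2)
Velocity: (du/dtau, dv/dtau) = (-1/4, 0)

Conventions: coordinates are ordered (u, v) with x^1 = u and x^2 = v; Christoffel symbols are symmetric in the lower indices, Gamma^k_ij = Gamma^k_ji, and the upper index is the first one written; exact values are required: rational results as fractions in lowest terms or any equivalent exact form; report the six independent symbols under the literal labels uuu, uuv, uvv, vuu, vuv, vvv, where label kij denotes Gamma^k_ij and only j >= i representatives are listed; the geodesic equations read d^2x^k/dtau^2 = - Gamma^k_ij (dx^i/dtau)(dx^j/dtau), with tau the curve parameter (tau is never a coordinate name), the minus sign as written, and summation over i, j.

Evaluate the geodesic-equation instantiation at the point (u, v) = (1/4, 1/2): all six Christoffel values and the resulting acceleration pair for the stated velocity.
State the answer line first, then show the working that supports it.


Answer: Gamma_uuu = 1432/2827, Gamma_uuv = 368/2827, Gamma_uvv = 13788/2827, Gamma_vuu = -20972/25443, Gamma_vuv = 68/2827, Gamma_vvv = 3654/2827; accelerations (d^2u/dtau^2, d^2v/dtau^2) = (-179/5654, 5243/101772)

E = 59/72, F = -17/8, G = 23/2 at the point
E_u = 13/3, E_v = 1/9, F_u = -21/2, F_v = 5/4, G_u = 0, G_v = 9
EG - F^2 = 2827/576;  g^inv = (576/2827) * [[23/2, 17/8], [17/8, 59/72]]
first-kind symbols [ij,l] = (1/2)(d_i g_jl + d_j g_il - d_l g_ij): [uu,u] = E_u/2 = 13/6, [uu,v] = F_u - E_v/2 = -95/9, [uv,u] = E_v/2 = 1/18, [uv,v] = G_u/2 = 0, [vv,u] = F_v - G_u/2 = 5/4, [vv,v] = G_v/2 = 9/2
Gamma^u_ij = (G*[ij,u] - F*[ij,v])/(EG - F^2), Gamma^v_ij = (E*[ij,v] - F*[ij,u])/(EG - F^2)
Gamma_uuu = 1432/2827, Gamma_uuv = 368/2827, Gamma_uvv = 13788/2827, Gamma_vuu = -20972/25443, Gamma_vuv = 68/2827, Gamma_vvv = 3654/2827
d^2u/dtau^2 = -(Gamma_uuu*(-1/4)^2 + 2*Gamma_uuv*(-1/4)*(0) + Gamma_uvv*(0)^2) = -179/5654
d^2v/dtau^2 = -(Gamma_vuu*(-1/4)^2 + 2*Gamma_vuv*(-1/4)*(0) + Gamma_vvv*(0)^2) = 5243/101772


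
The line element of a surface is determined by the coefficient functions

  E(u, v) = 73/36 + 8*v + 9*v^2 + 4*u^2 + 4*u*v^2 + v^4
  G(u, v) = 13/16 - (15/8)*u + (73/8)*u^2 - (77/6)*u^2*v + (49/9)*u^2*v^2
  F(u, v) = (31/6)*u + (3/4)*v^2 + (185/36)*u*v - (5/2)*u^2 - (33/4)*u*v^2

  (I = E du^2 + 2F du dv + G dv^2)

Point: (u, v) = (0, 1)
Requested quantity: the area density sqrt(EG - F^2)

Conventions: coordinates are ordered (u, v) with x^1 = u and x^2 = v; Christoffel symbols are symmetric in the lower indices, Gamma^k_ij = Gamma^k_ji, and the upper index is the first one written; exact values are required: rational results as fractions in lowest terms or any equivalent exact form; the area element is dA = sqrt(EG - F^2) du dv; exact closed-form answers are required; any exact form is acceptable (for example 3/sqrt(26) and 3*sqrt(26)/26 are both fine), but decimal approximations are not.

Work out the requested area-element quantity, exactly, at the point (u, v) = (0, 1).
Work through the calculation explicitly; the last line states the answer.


E = 721/36, F = 3/4, G = 13/16; EG - F^2 = 9049/576

Answer: sqrt(EG - F^2) = sqrt(9049)/24


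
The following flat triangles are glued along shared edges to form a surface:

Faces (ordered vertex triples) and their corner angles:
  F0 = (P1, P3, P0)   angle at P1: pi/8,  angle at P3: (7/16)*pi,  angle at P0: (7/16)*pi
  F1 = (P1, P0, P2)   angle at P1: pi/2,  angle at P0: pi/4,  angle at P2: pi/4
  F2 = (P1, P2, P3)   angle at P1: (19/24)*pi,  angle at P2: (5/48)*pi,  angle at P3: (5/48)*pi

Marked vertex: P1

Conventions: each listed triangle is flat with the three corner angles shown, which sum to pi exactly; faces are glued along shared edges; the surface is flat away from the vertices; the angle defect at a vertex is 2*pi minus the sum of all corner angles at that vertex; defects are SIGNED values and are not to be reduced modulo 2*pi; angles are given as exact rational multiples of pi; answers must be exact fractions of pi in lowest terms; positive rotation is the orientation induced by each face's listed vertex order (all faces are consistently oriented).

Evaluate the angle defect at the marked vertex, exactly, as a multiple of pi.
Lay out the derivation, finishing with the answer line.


Sum of corner angles at P1: (17/12)*pi
defect = 2*pi - (17/12)*pi

Answer: defect(P1) = (7/12)*pi


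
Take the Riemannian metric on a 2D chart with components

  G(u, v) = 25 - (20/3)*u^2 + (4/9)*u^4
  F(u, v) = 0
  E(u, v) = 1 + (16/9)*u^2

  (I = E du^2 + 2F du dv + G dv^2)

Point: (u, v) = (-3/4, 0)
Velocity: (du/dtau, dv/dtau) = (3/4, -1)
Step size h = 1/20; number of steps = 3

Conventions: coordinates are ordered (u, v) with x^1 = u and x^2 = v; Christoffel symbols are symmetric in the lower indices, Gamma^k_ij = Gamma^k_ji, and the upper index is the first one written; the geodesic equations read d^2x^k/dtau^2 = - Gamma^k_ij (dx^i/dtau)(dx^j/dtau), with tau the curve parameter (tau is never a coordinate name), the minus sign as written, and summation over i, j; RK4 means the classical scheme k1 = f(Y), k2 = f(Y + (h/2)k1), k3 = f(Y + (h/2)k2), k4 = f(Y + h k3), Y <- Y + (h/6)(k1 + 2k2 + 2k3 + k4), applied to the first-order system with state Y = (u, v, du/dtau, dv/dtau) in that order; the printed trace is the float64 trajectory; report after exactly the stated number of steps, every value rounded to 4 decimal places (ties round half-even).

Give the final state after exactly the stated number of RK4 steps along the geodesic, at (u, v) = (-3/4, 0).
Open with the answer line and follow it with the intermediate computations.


Answer: u = -0.6063, v = -0.1461, du/dtau = 1.1739, dv/dtau = -0.9461

f(Y) = (du/dtau, dv/dtau, -Gamma^u_ij Y'^i Y'^j, -Gamma^v_ij Y'^i Y'^j) with the Gammas evaluated at the stage position; h = 0.050000; intermediate values shown to 6 dp
step 0: u = -0.7500, v = 0.0000, du/dtau = 0.7500, dv/dtau = -1.0000
step 1:
  k1: at (u, v) = (-0.750000, 0.000000), (du/dtau, dv/dtau) = (0.750000, -1.000000); Gamma_uuu = -0.666667, Gamma_uuv = 0.000000, Gamma_uvv = -2.312500, Gamma_vuu = 0.000000, Gamma_vuv = 0.216216, Gamma_vvv = 0.000000; k1 = (0.750000, -1.000000, 2.687500, 0.324324)
  k2: at (u, v) = (-0.731250, -0.025000), (du/dtau, dv/dtau) = (0.817187, -0.991892); Gamma_uuu = -0.666453, Gamma_uuv = 0.000000, Gamma_uvv = -2.321014, Gamma_vuu = 0.000000, Gamma_vuv = 0.209970, Gamma_vvv = 0.000000; k2 = (0.817187, -0.991892, 2.728583, 0.340388)
  k3: at (u, v) = (-0.729570, -0.024797), (du/dtau, dv/dtau) = (0.818215, -0.991490); Gamma_uuu = -0.666413, Gamma_uuv = 0.000000, Gamma_uvv = -2.321690, Gamma_vuu = 0.000000, Gamma_vuv = 0.209414, Gamma_vvv = 0.000000; k3 = (0.818215, -0.991490, 2.728491, 0.339775)
  k4: at (u, v) = (-0.709089, -0.049575), (du/dtau, dv/dtau) = (0.886425, -0.983011); Gamma_uuu = -0.665619, Gamma_uuv = 0.000000, Gamma_uvv = -2.328733, Gamma_vuu = 0.000000, Gamma_vuv = 0.202678, Gamma_vvv = 0.000000; k4 = (0.886425, -0.983011, 2.773290, 0.353214)
  Y <- Y + (h/6)(k1 + 2k2 + 2k3 + k4): u = -0.7091, v = -0.0496, du/dtau = 0.8865, dv/dtau = -0.9830
step 2:
  k1: at (u, v) = (-0.709106, -0.049581), (du/dtau, dv/dtau) = (0.886458, -0.983018); Gamma_uuu = -0.665620, Gamma_uuv = 0.000000, Gamma_uvv = -2.328728, Gamma_vuu = 0.000000, Gamma_vuv = 0.202684, Gamma_vvv = 0.000000; k1 = (0.886458, -0.983018, 2.773355, 0.353239)
  k2: at (u, v) = (-0.686945, -0.074157), (du/dtau, dv/dtau) = (0.955792, -0.974187); Gamma_uuu = -0.664104, Gamma_uuv = 0.000000, Gamma_uvv = -2.333697, Gamma_vuu = 0.000000, Gamma_vuv = 0.195485, Gamma_vvv = 0.000000; k2 = (0.955792, -0.974187, 2.821456, 0.364040)
  k3: at (u, v) = (-0.685212, -0.073936), (du/dtau, dv/dtau) = (0.956994, -0.973917); Gamma_uuu = -0.663955, Gamma_uuv = 0.000000, Gamma_uvv = -2.333963, Gamma_vuu = 0.000000, Gamma_vuv = 0.194926, Gamma_vvv = 0.000000; k3 = (0.956994, -0.973917, 2.821872, 0.363355)
  k4: at (u, v) = (-0.661257, -0.098277), (du/dtau, dv/dtau) = (1.027551, -0.964850); Gamma_uuu = -0.661415, Gamma_uuv = 0.000000, Gamma_uvv = -2.335702, Gamma_vuu = 0.000000, Gamma_vuv = 0.187252, Gamma_vvv = 0.000000; k4 = (1.027551, -0.964850, 2.872751, 0.371296)
  Y <- Y + (h/6)(k1 + 2k2 + 2k3 + k4): u = -0.6613, v = -0.0983, du/dtau = 1.0276, dv/dtau = -0.9649
step 3:
  k1: at (u, v) = (-0.661277, -0.098282), (du/dtau, dv/dtau) = (1.027564, -0.964857); Gamma_uuu = -0.661418, Gamma_uuv = 0.000000, Gamma_uvv = -2.335702, Gamma_vuu = 0.000000, Gamma_vuv = 0.187259, Gamma_vvv = 0.000000; k1 = (1.027564, -0.964857, 2.872801, 0.371316)
  k2: at (u, v) = (-0.635587, -0.122404), (du/dtau, dv/dtau) = (1.099384, -0.955574); Gamma_uuu = -0.657637, Gamma_uuv = 0.000000, Gamma_uvv = -2.333306, Gamma_vuu = 0.000000, Gamma_vuv = 0.179139, Gamma_vvv = 0.000000; k2 = (1.099384, -0.955574, 2.925442, 0.376386)
  k3: at (u, v) = (-0.633792, -0.122171), (du/dtau, dv/dtau) = (1.100700, -0.955447); Gamma_uuu = -0.657329, Gamma_uuv = 0.000000, Gamma_uvv = -2.332963, Gamma_vuu = 0.000000, Gamma_vuv = 0.178576, Gamma_vvv = 0.000000; k3 = (1.100700, -0.955447, 2.926095, 0.375602)
  k4: at (u, v) = (-0.606242, -0.146054), (du/dtau, dv/dtau) = (1.173869, -0.946077); Gamma_uuu = -0.651852, Gamma_uuv = 0.000000, Gamma_uvv = -2.324659, Gamma_vuu = 0.000000, Gamma_vuv = 0.169995, Gamma_vvv = 0.000000; k4 = (1.173869, -0.946077, 2.978944, 0.377582)
  Y <- Y + (h/6)(k1 + 2k2 + 2k3 + k4): u = -0.6063, v = -0.1461, du/dtau = 1.1739, dv/dtau = -0.9461


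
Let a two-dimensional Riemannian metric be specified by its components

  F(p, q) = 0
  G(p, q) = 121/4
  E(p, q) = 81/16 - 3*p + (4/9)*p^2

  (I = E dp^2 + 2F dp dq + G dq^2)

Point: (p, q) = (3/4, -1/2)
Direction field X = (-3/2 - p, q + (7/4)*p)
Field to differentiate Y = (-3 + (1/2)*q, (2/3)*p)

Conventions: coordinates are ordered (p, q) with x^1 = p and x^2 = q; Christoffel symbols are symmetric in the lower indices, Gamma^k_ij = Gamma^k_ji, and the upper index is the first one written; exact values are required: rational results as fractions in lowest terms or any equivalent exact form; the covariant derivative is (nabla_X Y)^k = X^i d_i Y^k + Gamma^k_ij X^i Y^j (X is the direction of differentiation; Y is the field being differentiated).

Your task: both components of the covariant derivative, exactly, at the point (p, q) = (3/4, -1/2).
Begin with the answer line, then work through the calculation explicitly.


Answer: (nabla_X Y)^p = -533/224, (nabla_X Y)^q = -3/2

E = 49/16, F = 0, G = 121/4 at the point
E_p = -7/3, E_q = 0, F_p = 0, F_q = 0, G_p = 0, G_q = 0
EG - F^2 = 5929/64;  g^inv = (64/5929) * [[121/4, 0], [0, 49/16]]
first-kind symbols [ij,l] = (1/2)(d_i g_jl + d_j g_il - d_l g_ij): [pp,p] = E_p/2 = -7/6, [pp,q] = F_p - E_q/2 = 0, [pq,p] = E_q/2 = 0, [pq,q] = G_p/2 = 0, [qq,p] = F_q - G_p/2 = 0, [qq,q] = G_q/2 = 0
Gamma^p_ij = (G*[ij,p] - F*[ij,q])/(EG - F^2), Gamma^q_ij = (E*[ij,q] - F*[ij,p])/(EG - F^2)
Gamma_ppp = -8/21, Gamma_ppq = 0, Gamma_pqq = 0, Gamma_qpp = 0, Gamma_qpq = 0, Gamma_qqq = 0
X = (-9/4, 13/16), Y = (-13/4, 1/2) at the point


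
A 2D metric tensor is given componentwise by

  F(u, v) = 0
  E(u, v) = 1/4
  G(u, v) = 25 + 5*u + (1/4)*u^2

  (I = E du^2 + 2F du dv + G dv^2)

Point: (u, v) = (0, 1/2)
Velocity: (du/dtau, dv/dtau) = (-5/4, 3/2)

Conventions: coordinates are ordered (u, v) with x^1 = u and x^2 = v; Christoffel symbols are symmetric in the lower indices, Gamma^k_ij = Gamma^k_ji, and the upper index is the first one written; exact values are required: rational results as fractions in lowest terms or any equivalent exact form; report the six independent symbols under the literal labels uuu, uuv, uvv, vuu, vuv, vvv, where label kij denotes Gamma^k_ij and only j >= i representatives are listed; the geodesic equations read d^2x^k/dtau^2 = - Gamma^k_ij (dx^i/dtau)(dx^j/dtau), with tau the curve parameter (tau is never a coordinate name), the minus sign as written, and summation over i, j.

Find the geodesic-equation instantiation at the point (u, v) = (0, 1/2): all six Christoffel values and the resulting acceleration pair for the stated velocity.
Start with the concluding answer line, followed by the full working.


Answer: Gamma_uuu = 0, Gamma_uuv = 0, Gamma_uvv = -10, Gamma_vuu = 0, Gamma_vuv = 1/10, Gamma_vvv = 0; accelerations (d^2u/dtau^2, d^2v/dtau^2) = (45/2, 3/8)

E = 1/4, F = 0, G = 25 at the point
E_u = 0, E_v = 0, F_u = 0, F_v = 0, G_u = 5, G_v = 0
EG - F^2 = 25/4;  g^inv = (4/25) * [[25, 0], [0, 1/4]]
first-kind symbols [ij,l] = (1/2)(d_i g_jl + d_j g_il - d_l g_ij): [uu,u] = E_u/2 = 0, [uu,v] = F_u - E_v/2 = 0, [uv,u] = E_v/2 = 0, [uv,v] = G_u/2 = 5/2, [vv,u] = F_v - G_u/2 = -5/2, [vv,v] = G_v/2 = 0
Gamma^u_ij = (G*[ij,u] - F*[ij,v])/(EG - F^2), Gamma^v_ij = (E*[ij,v] - F*[ij,u])/(EG - F^2)
Gamma_uuu = 0, Gamma_uuv = 0, Gamma_uvv = -10, Gamma_vuu = 0, Gamma_vuv = 1/10, Gamma_vvv = 0
d^2u/dtau^2 = -(Gamma_uuu*(-5/4)^2 + 2*Gamma_uuv*(-5/4)*(3/2) + Gamma_uvv*(3/2)^2) = 45/2
d^2v/dtau^2 = -(Gamma_vuu*(-5/4)^2 + 2*Gamma_vuv*(-5/4)*(3/2) + Gamma_vvv*(3/2)^2) = 3/8


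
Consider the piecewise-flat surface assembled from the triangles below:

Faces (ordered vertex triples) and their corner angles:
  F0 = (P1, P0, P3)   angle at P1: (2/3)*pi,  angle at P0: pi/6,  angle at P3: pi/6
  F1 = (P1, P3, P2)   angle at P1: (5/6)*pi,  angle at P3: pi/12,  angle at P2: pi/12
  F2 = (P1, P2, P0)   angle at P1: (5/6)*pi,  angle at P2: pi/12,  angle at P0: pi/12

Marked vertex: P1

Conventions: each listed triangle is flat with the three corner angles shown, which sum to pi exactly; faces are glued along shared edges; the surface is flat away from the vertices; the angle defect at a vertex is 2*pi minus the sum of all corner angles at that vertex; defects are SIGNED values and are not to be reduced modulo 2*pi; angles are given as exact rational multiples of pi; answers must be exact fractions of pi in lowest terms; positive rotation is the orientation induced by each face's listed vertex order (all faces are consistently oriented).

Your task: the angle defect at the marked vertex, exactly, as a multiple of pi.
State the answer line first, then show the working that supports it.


Answer: defect(P1) = -pi/3

Sum of corner angles at P1: (7/3)*pi
defect = 2*pi - (7/3)*pi


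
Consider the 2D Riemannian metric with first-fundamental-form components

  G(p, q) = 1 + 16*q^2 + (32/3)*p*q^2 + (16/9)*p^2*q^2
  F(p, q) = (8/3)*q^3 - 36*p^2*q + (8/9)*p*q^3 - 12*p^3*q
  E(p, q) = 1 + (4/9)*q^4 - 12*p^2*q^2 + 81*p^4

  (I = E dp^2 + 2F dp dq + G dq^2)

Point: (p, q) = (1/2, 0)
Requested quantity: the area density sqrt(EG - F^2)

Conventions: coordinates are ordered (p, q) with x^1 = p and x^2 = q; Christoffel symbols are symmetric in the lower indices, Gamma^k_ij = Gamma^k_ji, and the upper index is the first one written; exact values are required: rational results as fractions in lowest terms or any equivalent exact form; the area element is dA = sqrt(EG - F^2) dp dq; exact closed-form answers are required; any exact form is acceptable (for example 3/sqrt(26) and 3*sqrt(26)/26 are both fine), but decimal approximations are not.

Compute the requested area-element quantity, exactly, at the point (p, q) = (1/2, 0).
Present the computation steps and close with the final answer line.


E = 97/16, F = 0, G = 1; EG - F^2 = 97/16

Answer: sqrt(EG - F^2) = sqrt(97)/4


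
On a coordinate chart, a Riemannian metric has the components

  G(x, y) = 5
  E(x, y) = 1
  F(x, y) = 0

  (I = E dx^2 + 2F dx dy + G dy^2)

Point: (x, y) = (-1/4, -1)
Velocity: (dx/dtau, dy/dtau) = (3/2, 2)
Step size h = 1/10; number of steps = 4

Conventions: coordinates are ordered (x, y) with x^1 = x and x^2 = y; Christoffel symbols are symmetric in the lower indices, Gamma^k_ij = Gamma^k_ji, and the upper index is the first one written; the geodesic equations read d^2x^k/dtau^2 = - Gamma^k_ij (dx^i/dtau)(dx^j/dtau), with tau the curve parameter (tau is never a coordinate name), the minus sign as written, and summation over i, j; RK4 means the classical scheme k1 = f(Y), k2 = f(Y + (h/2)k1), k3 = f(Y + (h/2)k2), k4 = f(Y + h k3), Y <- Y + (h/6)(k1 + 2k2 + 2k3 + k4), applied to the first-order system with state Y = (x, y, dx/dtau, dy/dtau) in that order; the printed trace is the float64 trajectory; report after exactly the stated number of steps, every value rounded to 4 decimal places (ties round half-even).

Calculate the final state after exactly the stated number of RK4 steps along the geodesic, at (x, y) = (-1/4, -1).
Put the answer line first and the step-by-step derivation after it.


Answer: x = 0.3500, y = -0.2000, dx/dtau = 1.5000, dy/dtau = 2.0000

f(Y) = (dx/dtau, dy/dtau, -Gamma^x_ij Y'^i Y'^j, -Gamma^y_ij Y'^i Y'^j) with the Gammas evaluated at the stage position; h = 0.100000; intermediate values shown to 6 dp
step 0: x = -0.2500, y = -1.0000, dx/dtau = 1.5000, dy/dtau = 2.0000
step 1:
  k1: at (x, y) = (-0.250000, -1.000000), (dx/dtau, dy/dtau) = (1.500000, 2.000000); Gamma_xxx = 0.000000, Gamma_xxy = 0.000000, Gamma_xyy = 0.000000, Gamma_yxx = 0.000000, Gamma_yxy = 0.000000, Gamma_yyy = 0.000000; k1 = (1.500000, 2.000000, 0.000000, 0.000000)
  k2: at (x, y) = (-0.175000, -0.900000), (dx/dtau, dy/dtau) = (1.500000, 2.000000); Gamma_xxx = 0.000000, Gamma_xxy = 0.000000, Gamma_xyy = 0.000000, Gamma_yxx = 0.000000, Gamma_yxy = 0.000000, Gamma_yyy = 0.000000; k2 = (1.500000, 2.000000, 0.000000, 0.000000)
  k3: at (x, y) = (-0.175000, -0.900000), (dx/dtau, dy/dtau) = (1.500000, 2.000000); Gamma_xxx = 0.000000, Gamma_xxy = 0.000000, Gamma_xyy = 0.000000, Gamma_yxx = 0.000000, Gamma_yxy = 0.000000, Gamma_yyy = 0.000000; k3 = (1.500000, 2.000000, 0.000000, 0.000000)
  k4: at (x, y) = (-0.100000, -0.800000), (dx/dtau, dy/dtau) = (1.500000, 2.000000); Gamma_xxx = 0.000000, Gamma_xxy = 0.000000, Gamma_xyy = 0.000000, Gamma_yxx = 0.000000, Gamma_yxy = 0.000000, Gamma_yyy = 0.000000; k4 = (1.500000, 2.000000, 0.000000, 0.000000)
  Y <- Y + (h/6)(k1 + 2k2 + 2k3 + k4): x = -0.1000, y = -0.8000, dx/dtau = 1.5000, dy/dtau = 2.0000
step 2:
  k1: at (x, y) = (-0.100000, -0.800000), (dx/dtau, dy/dtau) = (1.500000, 2.000000); Gamma_xxx = 0.000000, Gamma_xxy = 0.000000, Gamma_xyy = 0.000000, Gamma_yxx = 0.000000, Gamma_yxy = 0.000000, Gamma_yyy = 0.000000; k1 = (1.500000, 2.000000, 0.000000, 0.000000)
  k2: at (x, y) = (-0.025000, -0.700000), (dx/dtau, dy/dtau) = (1.500000, 2.000000); Gamma_xxx = 0.000000, Gamma_xxy = 0.000000, Gamma_xyy = 0.000000, Gamma_yxx = 0.000000, Gamma_yxy = 0.000000, Gamma_yyy = 0.000000; k2 = (1.500000, 2.000000, 0.000000, 0.000000)
  k3: at (x, y) = (-0.025000, -0.700000), (dx/dtau, dy/dtau) = (1.500000, 2.000000); Gamma_xxx = 0.000000, Gamma_xxy = 0.000000, Gamma_xyy = 0.000000, Gamma_yxx = 0.000000, Gamma_yxy = 0.000000, Gamma_yyy = 0.000000; k3 = (1.500000, 2.000000, 0.000000, 0.000000)
  k4: at (x, y) = (0.050000, -0.600000), (dx/dtau, dy/dtau) = (1.500000, 2.000000); Gamma_xxx = 0.000000, Gamma_xxy = 0.000000, Gamma_xyy = 0.000000, Gamma_yxx = 0.000000, Gamma_yxy = 0.000000, Gamma_yyy = 0.000000; k4 = (1.500000, 2.000000, 0.000000, 0.000000)
  Y <- Y + (h/6)(k1 + 2k2 + 2k3 + k4): x = 0.0500, y = -0.6000, dx/dtau = 1.5000, dy/dtau = 2.0000
step 3:
  k1: at (x, y) = (0.050000, -0.600000), (dx/dtau, dy/dtau) = (1.500000, 2.000000); Gamma_xxx = 0.000000, Gamma_xxy = 0.000000, Gamma_xyy = 0.000000, Gamma_yxx = 0.000000, Gamma_yxy = 0.000000, Gamma_yyy = 0.000000; k1 = (1.500000, 2.000000, 0.000000, 0.000000)
  k2: at (x, y) = (0.125000, -0.500000), (dx/dtau, dy/dtau) = (1.500000, 2.000000); Gamma_xxx = 0.000000, Gamma_xxy = 0.000000, Gamma_xyy = 0.000000, Gamma_yxx = 0.000000, Gamma_yxy = 0.000000, Gamma_yyy = 0.000000; k2 = (1.500000, 2.000000, 0.000000, 0.000000)
  k3: at (x, y) = (0.125000, -0.500000), (dx/dtau, dy/dtau) = (1.500000, 2.000000); Gamma_xxx = 0.000000, Gamma_xxy = 0.000000, Gamma_xyy = 0.000000, Gamma_yxx = 0.000000, Gamma_yxy = 0.000000, Gamma_yyy = 0.000000; k3 = (1.500000, 2.000000, 0.000000, 0.000000)
  k4: at (x, y) = (0.200000, -0.400000), (dx/dtau, dy/dtau) = (1.500000, 2.000000); Gamma_xxx = 0.000000, Gamma_xxy = 0.000000, Gamma_xyy = 0.000000, Gamma_yxx = 0.000000, Gamma_yxy = 0.000000, Gamma_yyy = 0.000000; k4 = (1.500000, 2.000000, 0.000000, 0.000000)
  Y <- Y + (h/6)(k1 + 2k2 + 2k3 + k4): x = 0.2000, y = -0.4000, dx/dtau = 1.5000, dy/dtau = 2.0000
step 4:
  k1: at (x, y) = (0.200000, -0.400000), (dx/dtau, dy/dtau) = (1.500000, 2.000000); Gamma_xxx = 0.000000, Gamma_xxy = 0.000000, Gamma_xyy = 0.000000, Gamma_yxx = 0.000000, Gamma_yxy = 0.000000, Gamma_yyy = 0.000000; k1 = (1.500000, 2.000000, 0.000000, 0.000000)
  k2: at (x, y) = (0.275000, -0.300000), (dx/dtau, dy/dtau) = (1.500000, 2.000000); Gamma_xxx = 0.000000, Gamma_xxy = 0.000000, Gamma_xyy = 0.000000, Gamma_yxx = 0.000000, Gamma_yxy = 0.000000, Gamma_yyy = 0.000000; k2 = (1.500000, 2.000000, 0.000000, 0.000000)
  k3: at (x, y) = (0.275000, -0.300000), (dx/dtau, dy/dtau) = (1.500000, 2.000000); Gamma_xxx = 0.000000, Gamma_xxy = 0.000000, Gamma_xyy = 0.000000, Gamma_yxx = 0.000000, Gamma_yxy = 0.000000, Gamma_yyy = 0.000000; k3 = (1.500000, 2.000000, 0.000000, 0.000000)
  k4: at (x, y) = (0.350000, -0.200000), (dx/dtau, dy/dtau) = (1.500000, 2.000000); Gamma_xxx = 0.000000, Gamma_xxy = 0.000000, Gamma_xyy = 0.000000, Gamma_yxx = 0.000000, Gamma_yxy = 0.000000, Gamma_yyy = 0.000000; k4 = (1.500000, 2.000000, 0.000000, 0.000000)
  Y <- Y + (h/6)(k1 + 2k2 + 2k3 + k4): x = 0.3500, y = -0.2000, dx/dtau = 1.5000, dy/dtau = 2.0000


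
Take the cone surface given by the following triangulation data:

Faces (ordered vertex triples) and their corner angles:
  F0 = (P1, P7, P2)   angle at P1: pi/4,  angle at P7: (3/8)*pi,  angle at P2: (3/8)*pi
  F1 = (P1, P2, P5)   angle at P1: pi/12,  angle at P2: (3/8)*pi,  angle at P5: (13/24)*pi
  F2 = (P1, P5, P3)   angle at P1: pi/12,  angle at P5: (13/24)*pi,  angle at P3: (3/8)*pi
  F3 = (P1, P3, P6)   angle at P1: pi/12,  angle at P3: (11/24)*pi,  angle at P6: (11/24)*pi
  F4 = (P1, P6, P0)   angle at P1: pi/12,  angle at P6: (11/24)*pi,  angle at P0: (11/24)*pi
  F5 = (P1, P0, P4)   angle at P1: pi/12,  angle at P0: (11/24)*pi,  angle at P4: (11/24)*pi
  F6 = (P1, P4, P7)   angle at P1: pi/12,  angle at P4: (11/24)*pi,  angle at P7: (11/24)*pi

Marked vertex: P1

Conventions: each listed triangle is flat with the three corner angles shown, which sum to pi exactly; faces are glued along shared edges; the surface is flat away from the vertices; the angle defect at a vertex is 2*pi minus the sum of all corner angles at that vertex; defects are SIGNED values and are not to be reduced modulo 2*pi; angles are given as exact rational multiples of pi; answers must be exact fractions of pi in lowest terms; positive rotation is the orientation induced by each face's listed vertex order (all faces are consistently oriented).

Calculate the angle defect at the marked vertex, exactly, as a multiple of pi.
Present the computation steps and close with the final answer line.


Sum of corner angles at P1: (3/4)*pi
defect = 2*pi - (3/4)*pi

Answer: defect(P1) = (5/4)*pi


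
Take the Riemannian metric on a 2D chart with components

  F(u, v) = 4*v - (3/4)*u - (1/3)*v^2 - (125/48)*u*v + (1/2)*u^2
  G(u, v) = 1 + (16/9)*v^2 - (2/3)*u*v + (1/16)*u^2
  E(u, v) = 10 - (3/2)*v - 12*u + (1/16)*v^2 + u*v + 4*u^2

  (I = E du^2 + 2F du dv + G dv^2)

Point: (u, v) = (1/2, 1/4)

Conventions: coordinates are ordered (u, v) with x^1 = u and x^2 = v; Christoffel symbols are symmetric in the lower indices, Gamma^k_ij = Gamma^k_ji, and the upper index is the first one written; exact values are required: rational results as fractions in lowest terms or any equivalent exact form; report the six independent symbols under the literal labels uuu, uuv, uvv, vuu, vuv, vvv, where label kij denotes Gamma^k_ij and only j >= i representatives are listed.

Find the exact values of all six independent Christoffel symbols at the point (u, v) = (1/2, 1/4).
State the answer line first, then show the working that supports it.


Answer: Gamma_uuu = -8928/11053, Gamma_uuv = -1116/11053, Gamma_uvv = 5952/11053, Gamma_vuu = -960/11053, Gamma_vuv = -120/11053, Gamma_vvv = 640/11053

E = 1217/256, F = 155/384, G = 601/576 at the point
E_u = -31/4, E_v = -31/32, F_u = -173/192, F_v = 81/32, G_u = -5/48, G_v = 5/9
EG - F^2 = 11053/2304;  g^inv = (2304/11053) * [[601/576, -155/384], [-155/384, 1217/256]]
first-kind symbols [ij,l] = (1/2)(d_i g_jl + d_j g_il - d_l g_ij): [uu,u] = E_u/2 = -31/8, [uu,v] = F_u - E_v/2 = -5/12, [uv,u] = E_v/2 = -31/64, [uv,v] = G_u/2 = -5/96, [vv,u] = F_v - G_u/2 = 31/12, [vv,v] = G_v/2 = 5/18
Gamma^u_ij = (G*[ij,u] - F*[ij,v])/(EG - F^2), Gamma^v_ij = (E*[ij,v] - F*[ij,u])/(EG - F^2)


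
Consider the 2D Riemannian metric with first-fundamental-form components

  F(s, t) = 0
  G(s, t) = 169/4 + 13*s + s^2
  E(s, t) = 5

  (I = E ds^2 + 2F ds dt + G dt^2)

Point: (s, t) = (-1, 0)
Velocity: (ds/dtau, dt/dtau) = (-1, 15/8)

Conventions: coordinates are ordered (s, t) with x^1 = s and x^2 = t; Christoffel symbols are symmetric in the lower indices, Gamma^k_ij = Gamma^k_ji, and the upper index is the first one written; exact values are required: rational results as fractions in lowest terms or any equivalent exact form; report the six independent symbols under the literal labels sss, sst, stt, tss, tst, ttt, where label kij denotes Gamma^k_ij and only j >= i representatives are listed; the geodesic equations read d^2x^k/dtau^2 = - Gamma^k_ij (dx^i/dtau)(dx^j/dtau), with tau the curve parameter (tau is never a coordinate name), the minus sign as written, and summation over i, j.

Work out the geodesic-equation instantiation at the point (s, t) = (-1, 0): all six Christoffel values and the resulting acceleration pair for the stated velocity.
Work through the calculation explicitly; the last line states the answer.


E = 5, F = 0, G = 121/4 at the point
E_s = 0, E_t = 0, F_s = 0, F_t = 0, G_s = 11, G_t = 0
EG - F^2 = 605/4;  g^inv = (4/605) * [[121/4, 0], [0, 5]]
first-kind symbols [ij,l] = (1/2)(d_i g_jl + d_j g_il - d_l g_ij): [ss,s] = E_s/2 = 0, [ss,t] = F_s - E_t/2 = 0, [st,s] = E_t/2 = 0, [st,t] = G_s/2 = 11/2, [tt,s] = F_t - G_s/2 = -11/2, [tt,t] = G_t/2 = 0
Gamma^s_ij = (G*[ij,s] - F*[ij,t])/(EG - F^2), Gamma^t_ij = (E*[ij,t] - F*[ij,s])/(EG - F^2)
Gamma_sss = 0, Gamma_sst = 0, Gamma_stt = -11/10, Gamma_tss = 0, Gamma_tst = 2/11, Gamma_ttt = 0
d^2s/dtau^2 = -(Gamma_sss*(-1)^2 + 2*Gamma_sst*(-1)*(15/8) + Gamma_stt*(15/8)^2) = 495/128
d^2t/dtau^2 = -(Gamma_tss*(-1)^2 + 2*Gamma_tst*(-1)*(15/8) + Gamma_ttt*(15/8)^2) = 15/22

Answer: Gamma_sss = 0, Gamma_sst = 0, Gamma_stt = -11/10, Gamma_tss = 0, Gamma_tst = 2/11, Gamma_ttt = 0; accelerations (d^2s/dtau^2, d^2t/dtau^2) = (495/128, 15/22)


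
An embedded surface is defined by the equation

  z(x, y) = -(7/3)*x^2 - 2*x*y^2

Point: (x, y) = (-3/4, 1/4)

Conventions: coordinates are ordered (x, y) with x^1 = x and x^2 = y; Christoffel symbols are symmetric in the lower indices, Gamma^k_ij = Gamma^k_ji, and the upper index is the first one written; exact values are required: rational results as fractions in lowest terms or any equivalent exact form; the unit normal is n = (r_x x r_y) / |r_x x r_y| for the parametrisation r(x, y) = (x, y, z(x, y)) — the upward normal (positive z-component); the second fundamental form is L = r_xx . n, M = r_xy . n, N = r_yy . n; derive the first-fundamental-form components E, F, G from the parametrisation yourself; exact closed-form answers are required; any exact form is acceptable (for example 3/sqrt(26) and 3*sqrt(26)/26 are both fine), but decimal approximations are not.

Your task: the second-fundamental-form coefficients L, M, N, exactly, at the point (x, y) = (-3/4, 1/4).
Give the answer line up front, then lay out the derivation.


Answer: L = -112*sqrt(829)/2487, M = -8*sqrt(829)/829, N = 24*sqrt(829)/829

z_x = 27/8, z_y = 3/4, z_xx = -14/3, z_xy = -1, z_yy = 3
E = 793/64, F = 81/32, G = 25/16; answer radicand W^2 = 829/64
unnormalised second-form numerators: l = -14/3, m = -1, n = 3; L = l/sqrt(829/64), and similarly M = m/sqrt(W^2), N = n/sqrt(W^2)
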